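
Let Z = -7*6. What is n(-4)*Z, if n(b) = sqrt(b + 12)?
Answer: -84*sqrt(2) ≈ -118.79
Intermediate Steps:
Z = -42
n(b) = sqrt(12 + b)
n(-4)*Z = sqrt(12 - 4)*(-42) = sqrt(8)*(-42) = (2*sqrt(2))*(-42) = -84*sqrt(2)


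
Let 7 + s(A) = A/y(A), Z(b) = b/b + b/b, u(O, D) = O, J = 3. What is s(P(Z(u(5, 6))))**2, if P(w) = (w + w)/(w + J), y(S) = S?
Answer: 36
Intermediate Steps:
Z(b) = 2 (Z(b) = 1 + 1 = 2)
P(w) = 2*w/(3 + w) (P(w) = (w + w)/(w + 3) = (2*w)/(3 + w) = 2*w/(3 + w))
s(A) = -6 (s(A) = -7 + A/A = -7 + 1 = -6)
s(P(Z(u(5, 6))))**2 = (-6)**2 = 36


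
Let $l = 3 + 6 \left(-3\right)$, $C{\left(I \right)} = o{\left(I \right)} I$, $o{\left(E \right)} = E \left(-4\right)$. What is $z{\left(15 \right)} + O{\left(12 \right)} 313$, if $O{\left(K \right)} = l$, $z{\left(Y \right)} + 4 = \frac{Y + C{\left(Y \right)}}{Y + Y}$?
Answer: $- \frac{9457}{2} \approx -4728.5$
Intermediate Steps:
$o{\left(E \right)} = - 4 E$
$C{\left(I \right)} = - 4 I^{2}$ ($C{\left(I \right)} = - 4 I I = - 4 I^{2}$)
$l = -15$ ($l = 3 - 18 = -15$)
$z{\left(Y \right)} = -4 + \frac{Y - 4 Y^{2}}{2 Y}$ ($z{\left(Y \right)} = -4 + \frac{Y - 4 Y^{2}}{Y + Y} = -4 + \frac{Y - 4 Y^{2}}{2 Y}$)
$O{\left(K \right)} = -15$
$z{\left(15 \right)} + O{\left(12 \right)} 313 = \left(- \frac{7}{2} - 30\right) - 4695 = - \frac{67}{2} - 4695 = - \frac{9457}{2}$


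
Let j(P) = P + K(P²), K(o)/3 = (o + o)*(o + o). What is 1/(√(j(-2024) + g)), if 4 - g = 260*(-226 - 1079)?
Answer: √3146612803478/25172902427824 ≈ 7.0467e-8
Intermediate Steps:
K(o) = 12*o² (K(o) = 3*((o + o)*(o + o)) = 3*((2*o)*(2*o)) = 3*(4*o²) = 12*o²)
j(P) = P + 12*P⁴ (j(P) = P + 12*(P²)² = P + 12*P⁴)
g = 339304 (g = 4 - 260*(-226 - 1079) = 4 - 260*(-1305) = 4 - 1*(-339300) = 4 + 339300 = 339304)
1/(√(j(-2024) + g)) = 1/(√((-2024 + 12*(-2024)⁴) + 339304)) = 1/(√((-2024 + 12*16781934923776) + 339304)) = 1/(√((-2024 + 201383219085312) + 339304)) = 1/(√(201383219083288 + 339304)) = 1/(√201383219422592) = 1/(8*√3146612803478) = √3146612803478/25172902427824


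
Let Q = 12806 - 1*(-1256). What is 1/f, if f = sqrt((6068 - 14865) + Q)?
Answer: sqrt(65)/585 ≈ 0.013782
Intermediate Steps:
Q = 14062 (Q = 12806 + 1256 = 14062)
f = 9*sqrt(65) (f = sqrt((6068 - 14865) + 14062) = sqrt(-8797 + 14062) = sqrt(5265) = 9*sqrt(65) ≈ 72.560)
1/f = 1/(9*sqrt(65)) = sqrt(65)/585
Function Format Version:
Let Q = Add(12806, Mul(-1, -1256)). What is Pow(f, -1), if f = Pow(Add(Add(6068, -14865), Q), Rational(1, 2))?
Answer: Mul(Rational(1, 585), Pow(65, Rational(1, 2))) ≈ 0.013782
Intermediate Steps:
Q = 14062 (Q = Add(12806, 1256) = 14062)
f = Mul(9, Pow(65, Rational(1, 2))) (f = Pow(Add(Add(6068, -14865), 14062), Rational(1, 2)) = Pow(Add(-8797, 14062), Rational(1, 2)) = Pow(5265, Rational(1, 2)) = Mul(9, Pow(65, Rational(1, 2))) ≈ 72.560)
Pow(f, -1) = Pow(Mul(9, Pow(65, Rational(1, 2))), -1) = Mul(Rational(1, 585), Pow(65, Rational(1, 2)))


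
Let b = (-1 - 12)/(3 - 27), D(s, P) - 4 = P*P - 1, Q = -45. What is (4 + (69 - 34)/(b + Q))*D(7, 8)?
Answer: 229676/1067 ≈ 215.25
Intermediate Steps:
D(s, P) = 3 + P² (D(s, P) = 4 + (P*P - 1) = 4 + (P² - 1) = 4 + (-1 + P²) = 3 + P²)
b = 13/24 (b = -13/(-24) = -13*(-1/24) = 13/24 ≈ 0.54167)
(4 + (69 - 34)/(b + Q))*D(7, 8) = (4 + (69 - 34)/(13/24 - 45))*(3 + 8²) = (4 + 35/(-1067/24))*(3 + 64) = (4 + 35*(-24/1067))*67 = (4 - 840/1067)*67 = (3428/1067)*67 = 229676/1067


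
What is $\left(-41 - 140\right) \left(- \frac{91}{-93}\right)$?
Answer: $- \frac{16471}{93} \approx -177.11$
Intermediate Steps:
$\left(-41 - 140\right) \left(- \frac{91}{-93}\right) = - 181 \left(\left(-91\right) \left(- \frac{1}{93}\right)\right) = \left(-181\right) \frac{91}{93} = - \frac{16471}{93}$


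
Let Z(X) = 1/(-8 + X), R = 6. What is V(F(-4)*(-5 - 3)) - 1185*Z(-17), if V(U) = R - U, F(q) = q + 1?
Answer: 147/5 ≈ 29.400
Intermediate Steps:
F(q) = 1 + q
V(U) = 6 - U
V(F(-4)*(-5 - 3)) - 1185*Z(-17) = (6 - (1 - 4)*(-5 - 3)) - 1185/(-8 - 17) = (6 - (-3)*(-8)) - 1185/(-25) = (6 - 1*24) - 1185*(-1/25) = (6 - 24) + 237/5 = -18 + 237/5 = 147/5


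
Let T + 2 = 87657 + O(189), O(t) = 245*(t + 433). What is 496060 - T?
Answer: 256015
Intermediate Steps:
O(t) = 106085 + 245*t (O(t) = 245*(433 + t) = 106085 + 245*t)
T = 240045 (T = -2 + (87657 + (106085 + 245*189)) = -2 + (87657 + (106085 + 46305)) = -2 + (87657 + 152390) = -2 + 240047 = 240045)
496060 - T = 496060 - 1*240045 = 496060 - 240045 = 256015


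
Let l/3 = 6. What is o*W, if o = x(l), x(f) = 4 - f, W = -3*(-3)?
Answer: -126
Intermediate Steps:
W = 9
l = 18 (l = 3*6 = 18)
o = -14 (o = 4 - 1*18 = 4 - 18 = -14)
o*W = -14*9 = -126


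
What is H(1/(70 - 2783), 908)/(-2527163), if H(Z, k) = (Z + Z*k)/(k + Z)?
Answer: 909/6225420915689 ≈ 1.4601e-10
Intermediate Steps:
H(Z, k) = (Z + Z*k)/(Z + k)
H(1/(70 - 2783), 908)/(-2527163) = ((1 + 908)/((70 - 2783)*(1/(70 - 2783) + 908)))/(-2527163) = (909/(-2713*(1/(-2713) + 908)))*(-1/2527163) = -1/2713*909/(-1/2713 + 908)*(-1/2527163) = -1/2713*909/2463403/2713*(-1/2527163) = -1/2713*2713/2463403*909*(-1/2527163) = -909/2463403*(-1/2527163) = 909/6225420915689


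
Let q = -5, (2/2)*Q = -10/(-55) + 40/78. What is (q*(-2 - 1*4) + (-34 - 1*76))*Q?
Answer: -23840/429 ≈ -55.571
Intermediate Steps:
Q = 298/429 (Q = -10/(-55) + 40/78 = -10*(-1/55) + 40*(1/78) = 2/11 + 20/39 = 298/429 ≈ 0.69464)
(q*(-2 - 1*4) + (-34 - 1*76))*Q = (-5*(-2 - 1*4) + (-34 - 1*76))*(298/429) = (-5*(-2 - 4) + (-34 - 76))*(298/429) = (-5*(-6) - 110)*(298/429) = (30 - 110)*(298/429) = -80*298/429 = -23840/429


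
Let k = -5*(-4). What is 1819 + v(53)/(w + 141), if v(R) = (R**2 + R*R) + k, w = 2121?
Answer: 2060108/1131 ≈ 1821.5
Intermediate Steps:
k = 20
v(R) = 20 + 2*R**2 (v(R) = (R**2 + R*R) + 20 = (R**2 + R**2) + 20 = 2*R**2 + 20 = 20 + 2*R**2)
1819 + v(53)/(w + 141) = 1819 + (20 + 2*53**2)/(2121 + 141) = 1819 + (20 + 2*2809)/2262 = 1819 + (20 + 5618)*(1/2262) = 1819 + 5638*(1/2262) = 1819 + 2819/1131 = 2060108/1131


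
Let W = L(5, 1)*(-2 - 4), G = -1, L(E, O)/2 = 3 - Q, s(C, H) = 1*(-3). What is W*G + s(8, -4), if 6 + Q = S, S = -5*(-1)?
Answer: 45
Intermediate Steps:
S = 5
Q = -1 (Q = -6 + 5 = -1)
s(C, H) = -3
L(E, O) = 8 (L(E, O) = 2*(3 - 1*(-1)) = 2*(3 + 1) = 2*4 = 8)
W = -48 (W = 8*(-2 - 4) = 8*(-6) = -48)
W*G + s(8, -4) = -48*(-1) - 3 = 48 - 3 = 45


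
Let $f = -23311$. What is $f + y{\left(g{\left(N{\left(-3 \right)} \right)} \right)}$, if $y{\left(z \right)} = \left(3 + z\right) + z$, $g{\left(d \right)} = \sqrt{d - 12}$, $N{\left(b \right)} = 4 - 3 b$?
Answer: $-23306$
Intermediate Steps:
$g{\left(d \right)} = \sqrt{-12 + d}$
$y{\left(z \right)} = 3 + 2 z$
$f + y{\left(g{\left(N{\left(-3 \right)} \right)} \right)} = -23311 + \left(3 + 2 \sqrt{-12 + \left(4 - -9\right)}\right) = -23311 + \left(3 + 2 \sqrt{-12 + \left(4 + 9\right)}\right) = -23311 + \left(3 + 2 \sqrt{-12 + 13}\right) = -23311 + \left(3 + 2 \sqrt{1}\right) = -23311 + \left(3 + 2 \cdot 1\right) = -23311 + \left(3 + 2\right) = -23311 + 5 = -23306$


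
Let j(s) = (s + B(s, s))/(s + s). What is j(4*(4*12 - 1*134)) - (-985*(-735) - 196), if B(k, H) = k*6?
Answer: -1447551/2 ≈ -7.2378e+5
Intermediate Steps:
B(k, H) = 6*k
j(s) = 7/2 (j(s) = (s + 6*s)/(s + s) = (7*s)/((2*s)) = (7*s)*(1/(2*s)) = 7/2)
j(4*(4*12 - 1*134)) - (-985*(-735) - 196) = 7/2 - (-985*(-735) - 196) = 7/2 - (723975 - 196) = 7/2 - 1*723779 = 7/2 - 723779 = -1447551/2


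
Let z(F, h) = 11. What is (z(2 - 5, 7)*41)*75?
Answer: 33825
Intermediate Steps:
(z(2 - 5, 7)*41)*75 = (11*41)*75 = 451*75 = 33825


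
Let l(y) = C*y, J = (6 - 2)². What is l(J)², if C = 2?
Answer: 1024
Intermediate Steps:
J = 16 (J = 4² = 16)
l(y) = 2*y
l(J)² = (2*16)² = 32² = 1024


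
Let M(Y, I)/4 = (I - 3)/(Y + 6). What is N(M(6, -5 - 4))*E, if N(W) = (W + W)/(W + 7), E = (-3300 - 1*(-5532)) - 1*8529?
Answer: 16792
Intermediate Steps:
M(Y, I) = 4*(-3 + I)/(6 + Y) (M(Y, I) = 4*((I - 3)/(Y + 6)) = 4*((-3 + I)/(6 + Y)) = 4*(-3 + I)/(6 + Y))
E = -6297 (E = (-3300 + 5532) - 8529 = 2232 - 8529 = -6297)
N(W) = 2*W/(7 + W) (N(W) = (2*W)/(7 + W) = 2*W/(7 + W))
N(M(6, -5 - 4))*E = (2*(4*(-3 + (-5 - 4))/(6 + 6))/(7 + 4*(-3 + (-5 - 4))/(6 + 6)))*(-6297) = (2*(4*(-3 - 9)/12)/(7 + 4*(-3 - 9)/12))*(-6297) = (2*(4*(1/12)*(-12))/(7 + 4*(1/12)*(-12)))*(-6297) = (2*(-4)/(7 - 4))*(-6297) = (2*(-4)/3)*(-6297) = (2*(-4)*(⅓))*(-6297) = -8/3*(-6297) = 16792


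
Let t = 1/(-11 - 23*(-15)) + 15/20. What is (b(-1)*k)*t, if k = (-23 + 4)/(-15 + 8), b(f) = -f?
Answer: 14573/7140 ≈ 2.0410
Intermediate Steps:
k = 19/7 (k = -19/(-7) = -19*(-⅐) = 19/7 ≈ 2.7143)
t = 767/1020 (t = -1/15/(-34) + 15*(1/20) = -1/34*(-1/15) + ¾ = 1/510 + ¾ = 767/1020 ≈ 0.75196)
(b(-1)*k)*t = (-1*(-1)*(19/7))*(767/1020) = (1*(19/7))*(767/1020) = (19/7)*(767/1020) = 14573/7140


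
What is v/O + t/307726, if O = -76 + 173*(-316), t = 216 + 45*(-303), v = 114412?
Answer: -2246384803/1052884509 ≈ -2.1336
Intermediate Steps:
t = -13419 (t = 216 - 13635 = -13419)
O = -54744 (O = -76 - 54668 = -54744)
v/O + t/307726 = 114412/(-54744) - 13419/307726 = 114412*(-1/54744) - 13419*1/307726 = -28603/13686 - 13419/307726 = -2246384803/1052884509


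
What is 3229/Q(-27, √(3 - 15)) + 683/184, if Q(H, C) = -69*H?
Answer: 81155/14904 ≈ 5.4452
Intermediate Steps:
3229/Q(-27, √(3 - 15)) + 683/184 = 3229/((-69*(-27))) + 683/184 = 3229/1863 + 683*(1/184) = 3229*(1/1863) + 683/184 = 3229/1863 + 683/184 = 81155/14904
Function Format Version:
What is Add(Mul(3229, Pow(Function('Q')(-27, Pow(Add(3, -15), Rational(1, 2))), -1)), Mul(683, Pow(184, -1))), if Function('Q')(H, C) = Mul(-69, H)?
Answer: Rational(81155, 14904) ≈ 5.4452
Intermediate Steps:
Add(Mul(3229, Pow(Function('Q')(-27, Pow(Add(3, -15), Rational(1, 2))), -1)), Mul(683, Pow(184, -1))) = Add(Mul(3229, Pow(Mul(-69, -27), -1)), Mul(683, Pow(184, -1))) = Add(Mul(3229, Pow(1863, -1)), Mul(683, Rational(1, 184))) = Add(Mul(3229, Rational(1, 1863)), Rational(683, 184)) = Add(Rational(3229, 1863), Rational(683, 184)) = Rational(81155, 14904)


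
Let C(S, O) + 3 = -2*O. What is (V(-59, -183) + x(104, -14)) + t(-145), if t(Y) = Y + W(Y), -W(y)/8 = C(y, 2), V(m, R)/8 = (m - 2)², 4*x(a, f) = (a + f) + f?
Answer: 29698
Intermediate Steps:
C(S, O) = -3 - 2*O
x(a, f) = f/2 + a/4 (x(a, f) = ((a + f) + f)/4 = (a + 2*f)/4 = f/2 + a/4)
V(m, R) = 8*(-2 + m)² (V(m, R) = 8*(m - 2)² = 8*(-2 + m)²)
W(y) = 56 (W(y) = -8*(-3 - 2*2) = -8*(-3 - 4) = -8*(-7) = 56)
t(Y) = 56 + Y (t(Y) = Y + 56 = 56 + Y)
(V(-59, -183) + x(104, -14)) + t(-145) = (8*(-2 - 59)² + ((½)*(-14) + (¼)*104)) + (56 - 145) = (8*(-61)² + (-7 + 26)) - 89 = (8*3721 + 19) - 89 = (29768 + 19) - 89 = 29787 - 89 = 29698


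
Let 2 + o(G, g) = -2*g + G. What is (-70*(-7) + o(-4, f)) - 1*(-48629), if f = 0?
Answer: 49113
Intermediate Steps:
o(G, g) = -2 + G - 2*g (o(G, g) = -2 + (-2*g + G) = -2 + (G - 2*g) = -2 + G - 2*g)
(-70*(-7) + o(-4, f)) - 1*(-48629) = (-70*(-7) + (-2 - 4 - 2*0)) - 1*(-48629) = (490 + (-2 - 4 + 0)) + 48629 = (490 - 6) + 48629 = 484 + 48629 = 49113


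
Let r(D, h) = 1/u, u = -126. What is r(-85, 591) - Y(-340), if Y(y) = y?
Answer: 42839/126 ≈ 339.99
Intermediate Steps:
r(D, h) = -1/126 (r(D, h) = 1/(-126) = -1/126)
r(-85, 591) - Y(-340) = -1/126 - 1*(-340) = -1/126 + 340 = 42839/126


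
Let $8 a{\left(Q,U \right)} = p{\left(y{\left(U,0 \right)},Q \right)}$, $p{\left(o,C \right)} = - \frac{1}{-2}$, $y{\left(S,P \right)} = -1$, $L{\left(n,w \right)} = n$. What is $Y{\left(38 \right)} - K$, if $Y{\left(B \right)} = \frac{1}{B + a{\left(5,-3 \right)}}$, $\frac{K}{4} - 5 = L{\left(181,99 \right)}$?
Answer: $- \frac{453080}{609} \approx -743.97$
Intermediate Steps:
$K = 744$ ($K = 20 + 4 \cdot 181 = 20 + 724 = 744$)
$p{\left(o,C \right)} = \frac{1}{2}$ ($p{\left(o,C \right)} = \left(-1\right) \left(- \frac{1}{2}\right) = \frac{1}{2}$)
$a{\left(Q,U \right)} = \frac{1}{16}$ ($a{\left(Q,U \right)} = \frac{1}{8} \cdot \frac{1}{2} = \frac{1}{16}$)
$Y{\left(B \right)} = \frac{1}{\frac{1}{16} + B}$ ($Y{\left(B \right)} = \frac{1}{B + \frac{1}{16}} = \frac{1}{\frac{1}{16} + B}$)
$Y{\left(38 \right)} - K = \frac{16}{1 + 16 \cdot 38} - 744 = \frac{16}{1 + 608} - 744 = \frac{16}{609} - 744 = - \frac{453080}{609}$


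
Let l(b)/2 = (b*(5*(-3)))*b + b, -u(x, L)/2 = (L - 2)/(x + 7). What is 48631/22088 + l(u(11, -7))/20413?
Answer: 90189649/40989304 ≈ 2.2003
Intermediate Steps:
u(x, L) = -2*(-2 + L)/(7 + x) (u(x, L) = -2*(L - 2)/(x + 7) = -2*(-2 + L)/(7 + x))
l(b) = -30*b² + 2*b (l(b) = 2*((b*(5*(-3)))*b + b) = 2*((b*(-15))*b + b) = 2*((-15*b)*b + b) = 2*(-15*b² + b) = 2*(b - 15*b²) = -30*b² + 2*b)
48631/22088 + l(u(11, -7))/20413 = 48631/22088 + (2*(2*(2 - 1*(-7))/(7 + 11))*(1 - 30*(2 - 1*(-7))/(7 + 11)))/20413 = 48631*(1/22088) + (2*(2*(2 + 7)/18)*(1 - 30*(2 + 7)/18))*(1/20413) = 4421/2008 + (2*(2*(1/18)*9)*(1 - 30*9/18))*(1/20413) = 4421/2008 + (2*1*(1 - 15*1))*(1/20413) = 4421/2008 + (2*1*(1 - 15))*(1/20413) = 4421/2008 + (2*1*(-14))*(1/20413) = 4421/2008 - 28*1/20413 = 4421/2008 - 28/20413 = 90189649/40989304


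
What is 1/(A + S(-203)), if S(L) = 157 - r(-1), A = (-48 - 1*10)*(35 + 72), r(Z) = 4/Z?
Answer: -1/6045 ≈ -0.00016543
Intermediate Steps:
A = -6206 (A = (-48 - 10)*107 = -58*107 = -6206)
S(L) = 161 (S(L) = 157 - 4/(-1) = 157 - 4*(-1) = 157 - 1*(-4) = 157 + 4 = 161)
1/(A + S(-203)) = 1/(-6206 + 161) = 1/(-6045) = -1/6045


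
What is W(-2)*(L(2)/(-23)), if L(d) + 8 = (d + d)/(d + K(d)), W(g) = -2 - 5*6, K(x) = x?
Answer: -224/23 ≈ -9.7391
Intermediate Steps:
W(g) = -32 (W(g) = -2 - 30 = -32)
L(d) = -7 (L(d) = -8 + (d + d)/(d + d) = -8 + (2*d)/((2*d)) = -8 + (2*d)*(1/(2*d)) = -8 + 1 = -7)
W(-2)*(L(2)/(-23)) = -32*(-7)/(-23) = -(-32)*(-7)/23 = -32*7/23 = -224/23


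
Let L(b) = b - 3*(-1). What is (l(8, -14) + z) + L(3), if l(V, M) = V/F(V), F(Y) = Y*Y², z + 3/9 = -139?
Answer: -25597/192 ≈ -133.32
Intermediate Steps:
z = -418/3 (z = -⅓ - 139 = -418/3 ≈ -139.33)
F(Y) = Y³
l(V, M) = V⁻² (l(V, M) = V/(V³) = V/V³ = V⁻²)
L(b) = 3 + b (L(b) = b + 3 = 3 + b)
(l(8, -14) + z) + L(3) = (8⁻² - 418/3) + (3 + 3) = (1/64 - 418/3) + 6 = -26749/192 + 6 = -25597/192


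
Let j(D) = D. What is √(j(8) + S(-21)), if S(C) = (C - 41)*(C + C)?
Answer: 2*√653 ≈ 51.108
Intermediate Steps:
S(C) = 2*C*(-41 + C) (S(C) = (-41 + C)*(2*C) = 2*C*(-41 + C))
√(j(8) + S(-21)) = √(8 + 2*(-21)*(-41 - 21)) = √(8 + 2*(-21)*(-62)) = √(8 + 2604) = √2612 = 2*√653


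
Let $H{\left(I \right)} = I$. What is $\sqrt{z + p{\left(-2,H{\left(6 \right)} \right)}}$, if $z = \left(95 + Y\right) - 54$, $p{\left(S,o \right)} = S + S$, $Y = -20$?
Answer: $\sqrt{17} \approx 4.1231$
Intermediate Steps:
$p{\left(S,o \right)} = 2 S$
$z = 21$ ($z = \left(95 - 20\right) - 54 = 75 - 54 = 21$)
$\sqrt{z + p{\left(-2,H{\left(6 \right)} \right)}} = \sqrt{21 + 2 \left(-2\right)} = \sqrt{21 - 4} = \sqrt{17}$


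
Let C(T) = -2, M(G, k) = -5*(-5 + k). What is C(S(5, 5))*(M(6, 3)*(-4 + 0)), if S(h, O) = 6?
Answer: 80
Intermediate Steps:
M(G, k) = 25 - 5*k
C(S(5, 5))*(M(6, 3)*(-4 + 0)) = -2*(25 - 5*3)*(-4 + 0) = -2*(25 - 15)*(-4) = -20*(-4) = -2*(-40) = 80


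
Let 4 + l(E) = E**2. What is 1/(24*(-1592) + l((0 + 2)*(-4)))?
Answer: -1/38148 ≈ -2.6214e-5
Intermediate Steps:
l(E) = -4 + E**2
1/(24*(-1592) + l((0 + 2)*(-4))) = 1/(24*(-1592) + (-4 + ((0 + 2)*(-4))**2)) = 1/(-38208 + (-4 + (2*(-4))**2)) = 1/(-38208 + (-4 + (-8)**2)) = 1/(-38208 + (-4 + 64)) = 1/(-38208 + 60) = 1/(-38148) = -1/38148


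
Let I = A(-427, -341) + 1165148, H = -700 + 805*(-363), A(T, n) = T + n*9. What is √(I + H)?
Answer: √868737 ≈ 932.06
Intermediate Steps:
A(T, n) = T + 9*n
H = -292915 (H = -700 - 292215 = -292915)
I = 1161652 (I = (-427 + 9*(-341)) + 1165148 = (-427 - 3069) + 1165148 = -3496 + 1165148 = 1161652)
√(I + H) = √(1161652 - 292915) = √868737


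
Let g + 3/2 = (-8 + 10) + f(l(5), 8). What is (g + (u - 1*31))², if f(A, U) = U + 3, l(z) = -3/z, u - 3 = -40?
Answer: 12769/4 ≈ 3192.3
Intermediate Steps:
u = -37 (u = 3 - 40 = -37)
f(A, U) = 3 + U
g = 23/2 (g = -3/2 + ((-8 + 10) + (3 + 8)) = -3/2 + (2 + 11) = -3/2 + 13 = 23/2 ≈ 11.500)
(g + (u - 1*31))² = (23/2 + (-37 - 1*31))² = (23/2 + (-37 - 31))² = (23/2 - 68)² = (-113/2)² = 12769/4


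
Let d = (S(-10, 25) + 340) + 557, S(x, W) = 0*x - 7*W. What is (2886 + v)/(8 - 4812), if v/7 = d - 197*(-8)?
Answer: -4743/1201 ≈ -3.9492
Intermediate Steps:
S(x, W) = -7*W (S(x, W) = 0 - 7*W = -7*W)
d = 722 (d = (-7*25 + 340) + 557 = (-175 + 340) + 557 = 165 + 557 = 722)
v = 16086 (v = 7*(722 - 197*(-8)) = 7*(722 + 1576) = 7*2298 = 16086)
(2886 + v)/(8 - 4812) = (2886 + 16086)/(8 - 4812) = 18972/(-4804) = 18972*(-1/4804) = -4743/1201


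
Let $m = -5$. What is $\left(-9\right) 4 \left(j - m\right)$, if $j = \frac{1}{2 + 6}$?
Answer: $- \frac{369}{2} \approx -184.5$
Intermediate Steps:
$j = \frac{1}{8} \approx 0.125$
$\left(-9\right) 4 \left(j - m\right) = \left(-9\right) 4 \left(\frac{1}{8} - -5\right) = - 36 \left(\frac{1}{8} + 5\right) = \left(-36\right) \frac{41}{8} = - \frac{369}{2}$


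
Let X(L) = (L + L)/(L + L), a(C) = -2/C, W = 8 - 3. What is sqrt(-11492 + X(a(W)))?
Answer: I*sqrt(11491) ≈ 107.2*I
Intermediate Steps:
W = 5
X(L) = 1 (X(L) = (2*L)/((2*L)) = (2*L)*(1/(2*L)) = 1)
sqrt(-11492 + X(a(W))) = sqrt(-11492 + 1) = sqrt(-11491) = I*sqrt(11491)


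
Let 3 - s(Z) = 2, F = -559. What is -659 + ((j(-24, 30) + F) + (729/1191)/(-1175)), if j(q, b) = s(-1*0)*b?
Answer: -554172543/466475 ≈ -1188.0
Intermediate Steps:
s(Z) = 1 (s(Z) = 3 - 1*2 = 3 - 2 = 1)
j(q, b) = b (j(q, b) = 1*b = b)
-659 + ((j(-24, 30) + F) + (729/1191)/(-1175)) = -659 + ((30 - 559) + (729/1191)/(-1175)) = -659 + (-529 + (729*(1/1191))*(-1/1175)) = -659 + (-529 + (243/397)*(-1/1175)) = -659 + (-529 - 243/466475) = -659 - 246765518/466475 = -554172543/466475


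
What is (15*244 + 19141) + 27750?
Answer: 50551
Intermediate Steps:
(15*244 + 19141) + 27750 = (3660 + 19141) + 27750 = 22801 + 27750 = 50551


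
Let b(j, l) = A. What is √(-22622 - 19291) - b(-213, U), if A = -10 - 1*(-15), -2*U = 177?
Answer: -5 + 3*I*√4657 ≈ -5.0 + 204.73*I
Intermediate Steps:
U = -177/2 (U = -½*177 = -177/2 ≈ -88.500)
A = 5 (A = -10 + 15 = 5)
b(j, l) = 5
√(-22622 - 19291) - b(-213, U) = √(-22622 - 19291) - 1*5 = √(-41913) - 5 = 3*I*√4657 - 5 = -5 + 3*I*√4657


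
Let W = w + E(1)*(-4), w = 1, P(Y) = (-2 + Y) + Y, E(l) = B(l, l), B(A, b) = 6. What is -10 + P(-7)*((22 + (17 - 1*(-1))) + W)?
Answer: -282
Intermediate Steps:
E(l) = 6
P(Y) = -2 + 2*Y
W = -23 (W = 1 + 6*(-4) = 1 - 24 = -23)
-10 + P(-7)*((22 + (17 - 1*(-1))) + W) = -10 + (-2 + 2*(-7))*((22 + (17 - 1*(-1))) - 23) = -10 + (-2 - 14)*((22 + (17 + 1)) - 23) = -10 - 16*((22 + 18) - 23) = -10 - 16*(40 - 23) = -10 - 16*17 = -10 - 272 = -282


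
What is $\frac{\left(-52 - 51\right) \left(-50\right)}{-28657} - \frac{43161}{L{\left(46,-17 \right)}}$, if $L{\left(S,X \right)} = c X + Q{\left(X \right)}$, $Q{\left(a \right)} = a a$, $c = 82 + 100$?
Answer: $\frac{407473009}{26794295} \approx 15.207$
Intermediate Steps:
$c = 182$
$Q{\left(a \right)} = a^{2}$
$L{\left(S,X \right)} = X^{2} + 182 X$ ($L{\left(S,X \right)} = 182 X + X^{2} = X^{2} + 182 X$)
$\frac{\left(-52 - 51\right) \left(-50\right)}{-28657} - \frac{43161}{L{\left(46,-17 \right)}} = \frac{\left(-52 - 51\right) \left(-50\right)}{-28657} - \frac{43161}{\left(-17\right) \left(182 - 17\right)} = \left(-103\right) \left(-50\right) \left(- \frac{1}{28657}\right) - \frac{43161}{\left(-17\right) 165} = 5150 \left(- \frac{1}{28657}\right) - \frac{43161}{-2805} = - \frac{5150}{28657} - - \frac{14387}{935} = - \frac{5150}{28657} + \frac{14387}{935} = \frac{407473009}{26794295}$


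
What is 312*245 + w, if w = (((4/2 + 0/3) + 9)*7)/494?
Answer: 37761437/494 ≈ 76440.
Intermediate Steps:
w = 77/494 (w = (((4*(½) + 0*(⅓)) + 9)*7)*(1/494) = (((2 + 0) + 9)*7)*(1/494) = ((2 + 9)*7)*(1/494) = (11*7)*(1/494) = 77*(1/494) = 77/494 ≈ 0.15587)
312*245 + w = 312*245 + 77/494 = 76440 + 77/494 = 37761437/494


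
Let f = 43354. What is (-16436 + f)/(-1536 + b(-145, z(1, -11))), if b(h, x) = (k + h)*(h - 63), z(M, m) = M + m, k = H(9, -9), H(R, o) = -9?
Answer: 13459/15248 ≈ 0.88267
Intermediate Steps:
k = -9
b(h, x) = (-63 + h)*(-9 + h) (b(h, x) = (-9 + h)*(h - 63) = (-9 + h)*(-63 + h) = (-63 + h)*(-9 + h))
(-16436 + f)/(-1536 + b(-145, z(1, -11))) = (-16436 + 43354)/(-1536 + (567 + (-145)² - 72*(-145))) = 26918/(-1536 + (567 + 21025 + 10440)) = 26918/(-1536 + 32032) = 26918/30496 = 26918*(1/30496) = 13459/15248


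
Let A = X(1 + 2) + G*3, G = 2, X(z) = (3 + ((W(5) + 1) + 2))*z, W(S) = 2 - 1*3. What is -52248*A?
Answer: -1097208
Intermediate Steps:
W(S) = -1 (W(S) = 2 - 3 = -1)
X(z) = 5*z (X(z) = (3 + ((-1 + 1) + 2))*z = (3 + (0 + 2))*z = (3 + 2)*z = 5*z)
A = 21 (A = 5*(1 + 2) + 2*3 = 5*3 + 6 = 15 + 6 = 21)
-52248*A = -52248*21 = -1097208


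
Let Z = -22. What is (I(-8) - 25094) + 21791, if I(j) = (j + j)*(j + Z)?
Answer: -2823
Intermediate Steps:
I(j) = 2*j*(-22 + j) (I(j) = (j + j)*(j - 22) = (2*j)*(-22 + j) = 2*j*(-22 + j))
(I(-8) - 25094) + 21791 = (2*(-8)*(-22 - 8) - 25094) + 21791 = (2*(-8)*(-30) - 25094) + 21791 = (480 - 25094) + 21791 = -24614 + 21791 = -2823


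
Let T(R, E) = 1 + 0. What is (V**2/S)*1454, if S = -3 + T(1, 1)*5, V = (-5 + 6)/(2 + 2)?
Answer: 727/16 ≈ 45.438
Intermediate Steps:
V = 1/4 ≈ 0.25000
T(R, E) = 1
S = 2 (S = -3 + 1*5 = -3 + 5 = 2)
(V**2/S)*1454 = ((1/4)**2/2)*1454 = ((1/16)*(1/2))*1454 = (1/32)*1454 = 727/16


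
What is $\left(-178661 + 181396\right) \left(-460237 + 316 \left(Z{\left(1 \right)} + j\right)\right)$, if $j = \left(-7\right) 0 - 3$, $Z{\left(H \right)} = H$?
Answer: $-1260476715$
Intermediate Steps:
$j = -3$ ($j = 0 - 3 = -3$)
$\left(-178661 + 181396\right) \left(-460237 + 316 \left(Z{\left(1 \right)} + j\right)\right) = \left(-178661 + 181396\right) \left(-460237 + 316 \left(1 - 3\right)\right) = 2735 \left(-460237 + 316 \left(-2\right)\right) = 2735 \left(-460237 - 632\right) = 2735 \left(-460869\right) = -1260476715$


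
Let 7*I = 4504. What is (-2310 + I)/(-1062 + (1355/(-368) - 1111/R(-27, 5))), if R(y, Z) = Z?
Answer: 21465440/16587921 ≈ 1.2940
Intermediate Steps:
I = 4504/7 (I = (1/7)*4504 = 4504/7 ≈ 643.43)
(-2310 + I)/(-1062 + (1355/(-368) - 1111/R(-27, 5))) = (-2310 + 4504/7)/(-1062 + (1355/(-368) - 1111/5)) = -11666/(7*(-1062 + (1355*(-1/368) - 1111*1/5))) = -11666/(7*(-1062 + (-1355/368 - 1111/5))) = -11666/(7*(-1062 - 415623/1840)) = -11666/(7*(-2369703/1840)) = -11666/7*(-1840/2369703) = 21465440/16587921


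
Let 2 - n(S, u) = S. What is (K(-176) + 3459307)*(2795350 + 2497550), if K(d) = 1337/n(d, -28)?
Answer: 1629572714110350/89 ≈ 1.8310e+13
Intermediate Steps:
n(S, u) = 2 - S
K(d) = 1337/(2 - d)
(K(-176) + 3459307)*(2795350 + 2497550) = (-1337/(-2 - 176) + 3459307)*(2795350 + 2497550) = (-1337/(-178) + 3459307)*5292900 = (-1337*(-1/178) + 3459307)*5292900 = (1337/178 + 3459307)*5292900 = (615757983/178)*5292900 = 1629572714110350/89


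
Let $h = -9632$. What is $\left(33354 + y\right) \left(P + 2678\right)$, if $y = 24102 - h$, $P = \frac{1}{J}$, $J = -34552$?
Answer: $\frac{110851245490}{617} \approx 1.7966 \cdot 10^{8}$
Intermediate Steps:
$P = - \frac{1}{34552}$ ($P = \frac{1}{-34552} = - \frac{1}{34552} \approx -2.8942 \cdot 10^{-5}$)
$y = 33734$ ($y = 24102 - -9632 = 24102 + 9632 = 33734$)
$\left(33354 + y\right) \left(P + 2678\right) = \left(33354 + 33734\right) \left(- \frac{1}{34552} + 2678\right) = 67088 \cdot \frac{92530255}{34552} = \frac{110851245490}{617}$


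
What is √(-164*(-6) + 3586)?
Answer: √4570 ≈ 67.602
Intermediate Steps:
√(-164*(-6) + 3586) = √(984 + 3586) = √4570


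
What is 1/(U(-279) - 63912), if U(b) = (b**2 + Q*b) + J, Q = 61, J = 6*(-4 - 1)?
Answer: -1/3120 ≈ -0.00032051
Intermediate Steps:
J = -30 (J = 6*(-5) = -30)
U(b) = -30 + b**2 + 61*b (U(b) = (b**2 + 61*b) - 30 = -30 + b**2 + 61*b)
1/(U(-279) - 63912) = 1/((-30 + (-279)**2 + 61*(-279)) - 63912) = 1/((-30 + 77841 - 17019) - 63912) = 1/(60792 - 63912) = 1/(-3120) = -1/3120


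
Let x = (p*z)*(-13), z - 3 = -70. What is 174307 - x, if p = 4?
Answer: 170823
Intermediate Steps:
z = -67 (z = 3 - 70 = -67)
x = 3484 (x = (4*(-67))*(-13) = -268*(-13) = 3484)
174307 - x = 174307 - 1*3484 = 174307 - 3484 = 170823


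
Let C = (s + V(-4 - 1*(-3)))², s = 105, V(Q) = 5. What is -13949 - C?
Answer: -26049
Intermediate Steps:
C = 12100 (C = (105 + 5)² = 110² = 12100)
-13949 - C = -13949 - 1*12100 = -13949 - 12100 = -26049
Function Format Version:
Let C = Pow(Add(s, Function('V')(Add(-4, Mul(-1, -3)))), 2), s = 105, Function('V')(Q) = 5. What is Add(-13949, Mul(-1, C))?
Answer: -26049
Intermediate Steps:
C = 12100 (C = Pow(Add(105, 5), 2) = Pow(110, 2) = 12100)
Add(-13949, Mul(-1, C)) = Add(-13949, Mul(-1, 12100)) = Add(-13949, -12100) = -26049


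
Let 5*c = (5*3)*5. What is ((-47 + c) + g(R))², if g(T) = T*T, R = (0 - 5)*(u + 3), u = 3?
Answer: 753424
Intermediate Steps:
c = 15 (c = ((5*3)*5)/5 = (15*5)/5 = (⅕)*75 = 15)
R = -30 (R = (0 - 5)*(3 + 3) = -5*6 = -30)
g(T) = T²
((-47 + c) + g(R))² = ((-47 + 15) + (-30)²)² = (-32 + 900)² = 868² = 753424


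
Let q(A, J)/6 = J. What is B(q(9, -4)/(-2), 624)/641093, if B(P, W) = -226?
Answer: -226/641093 ≈ -0.00035252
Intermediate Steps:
q(A, J) = 6*J
B(q(9, -4)/(-2), 624)/641093 = -226/641093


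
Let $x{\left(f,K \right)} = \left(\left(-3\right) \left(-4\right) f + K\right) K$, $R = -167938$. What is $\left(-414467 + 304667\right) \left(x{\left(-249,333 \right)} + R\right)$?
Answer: $115515419400$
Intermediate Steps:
$x{\left(f,K \right)} = K \left(K + 12 f\right)$ ($x{\left(f,K \right)} = \left(12 f + K\right) K = \left(K + 12 f\right) K = K \left(K + 12 f\right)$)
$\left(-414467 + 304667\right) \left(x{\left(-249,333 \right)} + R\right) = \left(-414467 + 304667\right) \left(333 \left(333 + 12 \left(-249\right)\right) - 167938\right) = - 109800 \left(333 \left(333 - 2988\right) - 167938\right) = - 109800 \left(333 \left(-2655\right) - 167938\right) = - 109800 \left(-884115 - 167938\right) = \left(-109800\right) \left(-1052053\right) = 115515419400$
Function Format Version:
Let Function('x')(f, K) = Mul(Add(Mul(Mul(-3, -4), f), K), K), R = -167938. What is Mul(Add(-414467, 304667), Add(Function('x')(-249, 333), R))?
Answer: 115515419400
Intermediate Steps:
Function('x')(f, K) = Mul(K, Add(K, Mul(12, f))) (Function('x')(f, K) = Mul(Add(Mul(12, f), K), K) = Mul(Add(K, Mul(12, f)), K) = Mul(K, Add(K, Mul(12, f))))
Mul(Add(-414467, 304667), Add(Function('x')(-249, 333), R)) = Mul(Add(-414467, 304667), Add(Mul(333, Add(333, Mul(12, -249))), -167938)) = Mul(-109800, Add(Mul(333, Add(333, -2988)), -167938)) = Mul(-109800, Add(Mul(333, -2655), -167938)) = Mul(-109800, Add(-884115, -167938)) = Mul(-109800, -1052053) = 115515419400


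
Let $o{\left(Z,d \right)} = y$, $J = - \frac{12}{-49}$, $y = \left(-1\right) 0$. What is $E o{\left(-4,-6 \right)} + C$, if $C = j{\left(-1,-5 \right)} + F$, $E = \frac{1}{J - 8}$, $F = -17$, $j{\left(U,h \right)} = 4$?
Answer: $-13$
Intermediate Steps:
$y = 0$
$J = \frac{12}{49}$ ($J = \left(-12\right) \left(- \frac{1}{49}\right) = \frac{12}{49} \approx 0.2449$)
$o{\left(Z,d \right)} = 0$
$E = - \frac{49}{380}$ ($E = \frac{1}{\frac{12}{49} - 8} = \frac{1}{- \frac{380}{49}} = - \frac{49}{380} \approx -0.12895$)
$C = -13$ ($C = 4 - 17 = -13$)
$E o{\left(-4,-6 \right)} + C = \left(- \frac{49}{380}\right) 0 - 13 = 0 - 13 = -13$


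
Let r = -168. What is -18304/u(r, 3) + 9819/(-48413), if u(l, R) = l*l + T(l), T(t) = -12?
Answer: -290791295/341456889 ≈ -0.85162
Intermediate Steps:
u(l, R) = -12 + l² (u(l, R) = l*l - 12 = l² - 12 = -12 + l²)
-18304/u(r, 3) + 9819/(-48413) = -18304/(-12 + (-168)²) + 9819/(-48413) = -18304/(-12 + 28224) + 9819*(-1/48413) = -18304/28212 - 9819/48413 = -18304*1/28212 - 9819/48413 = -4576/7053 - 9819/48413 = -290791295/341456889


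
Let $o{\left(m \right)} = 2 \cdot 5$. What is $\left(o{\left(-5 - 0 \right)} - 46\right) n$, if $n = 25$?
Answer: $-900$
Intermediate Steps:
$o{\left(m \right)} = 10$
$\left(o{\left(-5 - 0 \right)} - 46\right) n = \left(10 - 46\right) 25 = \left(-36\right) 25 = -900$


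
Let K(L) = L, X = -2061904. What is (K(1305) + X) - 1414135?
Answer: -3474734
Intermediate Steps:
(K(1305) + X) - 1414135 = (1305 - 2061904) - 1414135 = -2060599 - 1414135 = -3474734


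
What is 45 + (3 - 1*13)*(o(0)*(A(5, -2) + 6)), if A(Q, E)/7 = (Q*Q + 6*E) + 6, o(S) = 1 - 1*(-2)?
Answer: -4125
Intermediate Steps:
o(S) = 3 (o(S) = 1 + 2 = 3)
A(Q, E) = 42 + 7*Q² + 42*E (A(Q, E) = 7*((Q*Q + 6*E) + 6) = 7*((Q² + 6*E) + 6) = 7*(6 + Q² + 6*E) = 42 + 7*Q² + 42*E)
45 + (3 - 1*13)*(o(0)*(A(5, -2) + 6)) = 45 + (3 - 1*13)*(3*((42 + 7*5² + 42*(-2)) + 6)) = 45 + (3 - 13)*(3*((42 + 7*25 - 84) + 6)) = 45 - 30*((42 + 175 - 84) + 6) = 45 - 30*(133 + 6) = 45 - 30*139 = 45 - 10*417 = 45 - 4170 = -4125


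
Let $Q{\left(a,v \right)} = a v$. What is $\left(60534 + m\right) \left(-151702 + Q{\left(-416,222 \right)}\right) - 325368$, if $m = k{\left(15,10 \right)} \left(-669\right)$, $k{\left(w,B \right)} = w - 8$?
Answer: $-13630985322$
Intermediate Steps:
$k{\left(w,B \right)} = -8 + w$
$m = -4683$ ($m = \left(-8 + 15\right) \left(-669\right) = 7 \left(-669\right) = -4683$)
$\left(60534 + m\right) \left(-151702 + Q{\left(-416,222 \right)}\right) - 325368 = \left(60534 - 4683\right) \left(-151702 - 92352\right) - 325368 = 55851 \left(-151702 - 92352\right) - 325368 = 55851 \left(-244054\right) - 325368 = -13630659954 - 325368 = -13630985322$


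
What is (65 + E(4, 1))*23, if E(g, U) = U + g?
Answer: 1610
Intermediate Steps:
(65 + E(4, 1))*23 = (65 + (1 + 4))*23 = (65 + 5)*23 = 70*23 = 1610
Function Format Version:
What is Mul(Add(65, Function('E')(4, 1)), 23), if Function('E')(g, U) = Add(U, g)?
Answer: 1610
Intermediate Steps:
Mul(Add(65, Function('E')(4, 1)), 23) = Mul(Add(65, Add(1, 4)), 23) = Mul(Add(65, 5), 23) = Mul(70, 23) = 1610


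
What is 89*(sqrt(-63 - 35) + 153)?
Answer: 13617 + 623*I*sqrt(2) ≈ 13617.0 + 881.05*I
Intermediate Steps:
89*(sqrt(-63 - 35) + 153) = 89*(sqrt(-98) + 153) = 89*(7*I*sqrt(2) + 153) = 89*(153 + 7*I*sqrt(2)) = 13617 + 623*I*sqrt(2)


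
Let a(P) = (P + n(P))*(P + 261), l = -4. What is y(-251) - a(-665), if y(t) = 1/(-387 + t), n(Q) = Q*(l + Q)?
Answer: 114498593439/638 ≈ 1.7946e+8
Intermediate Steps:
n(Q) = Q*(-4 + Q)
a(P) = (261 + P)*(P + P*(-4 + P)) (a(P) = (P + P*(-4 + P))*(P + 261) = (P + P*(-4 + P))*(261 + P) = (261 + P)*(P + P*(-4 + P)))
y(-251) - a(-665) = 1/(-387 - 251) - (-665)*(-783 + (-665)² + 258*(-665)) = 1/(-638) - (-665)*(-783 + 442225 - 171570) = -1/638 - (-665)*269872 = -1/638 - 1*(-179464880) = -1/638 + 179464880 = 114498593439/638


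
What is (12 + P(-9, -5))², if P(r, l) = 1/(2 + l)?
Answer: 1225/9 ≈ 136.11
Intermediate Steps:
(12 + P(-9, -5))² = (12 + 1/(2 - 5))² = (12 + 1/(-3))² = (12 - ⅓)² = (35/3)² = 1225/9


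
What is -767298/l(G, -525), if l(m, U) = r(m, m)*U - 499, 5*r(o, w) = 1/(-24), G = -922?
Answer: 2046128/1319 ≈ 1551.3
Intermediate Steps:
r(o, w) = -1/120 (r(o, w) = (1/(-24))/5 = (1*(-1/24))/5 = (⅕)*(-1/24) = -1/120)
l(m, U) = -499 - U/120 (l(m, U) = -U/120 - 499 = -499 - U/120)
-767298/l(G, -525) = -767298/(-499 - 1/120*(-525)) = -767298/(-499 + 35/8) = -767298/(-3957/8) = -767298*(-8/3957) = 2046128/1319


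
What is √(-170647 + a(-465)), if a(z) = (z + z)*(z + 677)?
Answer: I*√367807 ≈ 606.47*I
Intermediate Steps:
a(z) = 2*z*(677 + z) (a(z) = (2*z)*(677 + z) = 2*z*(677 + z))
√(-170647 + a(-465)) = √(-170647 + 2*(-465)*(677 - 465)) = √(-170647 + 2*(-465)*212) = √(-170647 - 197160) = √(-367807) = I*√367807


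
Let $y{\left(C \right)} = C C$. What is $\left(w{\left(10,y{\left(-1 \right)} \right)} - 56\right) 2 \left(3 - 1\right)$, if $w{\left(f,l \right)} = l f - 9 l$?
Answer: $-220$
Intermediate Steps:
$y{\left(C \right)} = C^{2}$
$w{\left(f,l \right)} = - 9 l + f l$ ($w{\left(f,l \right)} = f l - 9 l = - 9 l + f l$)
$\left(w{\left(10,y{\left(-1 \right)} \right)} - 56\right) 2 \left(3 - 1\right) = \left(\left(-1\right)^{2} \left(-9 + 10\right) - 56\right) 2 \left(3 - 1\right) = \left(1 \cdot 1 - 56\right) 2 \cdot 2 = \left(1 - 56\right) 4 = \left(-55\right) 4 = -220$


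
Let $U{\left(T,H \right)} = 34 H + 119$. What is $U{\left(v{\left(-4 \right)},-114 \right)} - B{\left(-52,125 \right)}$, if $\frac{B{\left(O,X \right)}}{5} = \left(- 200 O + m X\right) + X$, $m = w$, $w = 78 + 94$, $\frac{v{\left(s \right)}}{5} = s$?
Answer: $-163882$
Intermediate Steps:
$v{\left(s \right)} = 5 s$
$w = 172$
$m = 172$
$U{\left(T,H \right)} = 119 + 34 H$
$B{\left(O,X \right)} = - 1000 O + 865 X$ ($B{\left(O,X \right)} = 5 \left(\left(- 200 O + 172 X\right) + X\right) = 5 \left(- 200 O + 173 X\right) = - 1000 O + 865 X$)
$U{\left(v{\left(-4 \right)},-114 \right)} - B{\left(-52,125 \right)} = \left(119 + 34 \left(-114\right)\right) - \left(\left(-1000\right) \left(-52\right) + 865 \cdot 125\right) = \left(119 - 3876\right) - \left(52000 + 108125\right) = -3757 - 160125 = -163882$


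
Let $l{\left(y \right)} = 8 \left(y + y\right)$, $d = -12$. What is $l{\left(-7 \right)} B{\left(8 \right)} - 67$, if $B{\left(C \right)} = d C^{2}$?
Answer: $85949$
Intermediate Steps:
$l{\left(y \right)} = 16 y$ ($l{\left(y \right)} = 8 \cdot 2 y = 16 y$)
$B{\left(C \right)} = - 12 C^{2}$
$l{\left(-7 \right)} B{\left(8 \right)} - 67 = 16 \left(-7\right) \left(- 12 \cdot 8^{2}\right) - 67 = - 112 \left(\left(-12\right) 64\right) - 67 = \left(-112\right) \left(-768\right) - 67 = 86016 - 67 = 85949$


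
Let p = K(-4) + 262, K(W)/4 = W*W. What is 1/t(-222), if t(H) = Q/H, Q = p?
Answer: -111/163 ≈ -0.68098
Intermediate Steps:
K(W) = 4*W**2 (K(W) = 4*(W*W) = 4*W**2)
p = 326 (p = 4*(-4)**2 + 262 = 4*16 + 262 = 64 + 262 = 326)
Q = 326
t(H) = 326/H
1/t(-222) = 1/(326/(-222)) = 1/(326*(-1/222)) = 1/(-163/111) = -111/163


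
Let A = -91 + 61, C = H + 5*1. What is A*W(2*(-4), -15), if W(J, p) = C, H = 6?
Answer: -330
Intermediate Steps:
C = 11 (C = 6 + 5*1 = 6 + 5 = 11)
A = -30
W(J, p) = 11
A*W(2*(-4), -15) = -30*11 = -330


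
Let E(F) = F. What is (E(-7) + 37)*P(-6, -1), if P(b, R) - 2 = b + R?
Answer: -150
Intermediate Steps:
P(b, R) = 2 + R + b (P(b, R) = 2 + (b + R) = 2 + (R + b) = 2 + R + b)
(E(-7) + 37)*P(-6, -1) = (-7 + 37)*(2 - 1 - 6) = 30*(-5) = -150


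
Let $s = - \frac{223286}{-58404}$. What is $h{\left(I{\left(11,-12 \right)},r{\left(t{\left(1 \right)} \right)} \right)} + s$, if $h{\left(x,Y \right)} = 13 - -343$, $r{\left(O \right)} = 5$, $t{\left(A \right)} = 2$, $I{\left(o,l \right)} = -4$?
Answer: $\frac{10507555}{29202} \approx 359.82$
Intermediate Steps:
$h{\left(x,Y \right)} = 356$ ($h{\left(x,Y \right)} = 13 + 343 = 356$)
$s = \frac{111643}{29202}$ ($s = \left(-223286\right) \left(- \frac{1}{58404}\right) = \frac{111643}{29202} \approx 3.8231$)
$h{\left(I{\left(11,-12 \right)},r{\left(t{\left(1 \right)} \right)} \right)} + s = 356 + \frac{111643}{29202} = \frac{10507555}{29202}$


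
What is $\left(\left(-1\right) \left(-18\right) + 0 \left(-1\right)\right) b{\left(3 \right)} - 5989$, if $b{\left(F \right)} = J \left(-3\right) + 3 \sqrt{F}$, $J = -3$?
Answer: $-5827 + 54 \sqrt{3} \approx -5733.5$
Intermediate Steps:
$b{\left(F \right)} = 9 + 3 \sqrt{F}$ ($b{\left(F \right)} = \left(-3\right) \left(-3\right) + 3 \sqrt{F} = 9 + 3 \sqrt{F}$)
$\left(\left(-1\right) \left(-18\right) + 0 \left(-1\right)\right) b{\left(3 \right)} - 5989 = \left(\left(-1\right) \left(-18\right) + 0 \left(-1\right)\right) \left(9 + 3 \sqrt{3}\right) - 5989 = \left(18 + 0\right) \left(9 + 3 \sqrt{3}\right) - 5989 = 18 \left(9 + 3 \sqrt{3}\right) - 5989 = \left(162 + 54 \sqrt{3}\right) - 5989 = -5827 + 54 \sqrt{3}$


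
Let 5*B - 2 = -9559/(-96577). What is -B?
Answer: -202713/482885 ≈ -0.41980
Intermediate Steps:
B = 202713/482885 (B = 2/5 + (-9559/(-96577))/5 = 2/5 + (-9559*(-1/96577))/5 = 2/5 + (1/5)*(9559/96577) = 2/5 + 9559/482885 = 202713/482885 ≈ 0.41980)
-B = -1*202713/482885 = -202713/482885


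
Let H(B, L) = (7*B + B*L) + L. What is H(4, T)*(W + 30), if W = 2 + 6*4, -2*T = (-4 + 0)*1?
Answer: 2128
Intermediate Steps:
T = 2 (T = -(-4 + 0)/2 = -(-2) = -½*(-4) = 2)
H(B, L) = L + 7*B + B*L
W = 26 (W = 2 + 24 = 26)
H(4, T)*(W + 30) = (2 + 7*4 + 4*2)*(26 + 30) = (2 + 28 + 8)*56 = 38*56 = 2128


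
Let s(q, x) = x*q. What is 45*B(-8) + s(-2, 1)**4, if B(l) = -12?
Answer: -524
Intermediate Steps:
s(q, x) = q*x
45*B(-8) + s(-2, 1)**4 = 45*(-12) + (-2*1)**4 = -540 + (-2)**4 = -540 + 16 = -524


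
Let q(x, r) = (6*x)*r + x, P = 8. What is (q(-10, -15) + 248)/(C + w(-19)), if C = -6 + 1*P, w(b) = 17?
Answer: 1138/19 ≈ 59.895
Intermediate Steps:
q(x, r) = x + 6*r*x (q(x, r) = 6*r*x + x = x + 6*r*x)
C = 2 (C = -6 + 1*8 = -6 + 8 = 2)
(q(-10, -15) + 248)/(C + w(-19)) = (-10*(1 + 6*(-15)) + 248)/(2 + 17) = (-10*(1 - 90) + 248)/19 = (-10*(-89) + 248)*(1/19) = (890 + 248)*(1/19) = 1138*(1/19) = 1138/19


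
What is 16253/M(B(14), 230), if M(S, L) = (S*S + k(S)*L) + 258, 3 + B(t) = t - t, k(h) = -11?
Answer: -16253/2263 ≈ -7.1821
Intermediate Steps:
B(t) = -3 (B(t) = -3 + (t - t) = -3 + 0 = -3)
M(S, L) = 258 + S² - 11*L (M(S, L) = (S*S - 11*L) + 258 = (S² - 11*L) + 258 = 258 + S² - 11*L)
16253/M(B(14), 230) = 16253/(258 + (-3)² - 11*230) = 16253/(258 + 9 - 2530) = 16253/(-2263) = 16253*(-1/2263) = -16253/2263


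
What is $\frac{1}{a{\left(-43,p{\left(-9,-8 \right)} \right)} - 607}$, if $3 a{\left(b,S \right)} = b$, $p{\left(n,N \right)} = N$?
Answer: $- \frac{3}{1864} \approx -0.0016094$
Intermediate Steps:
$a{\left(b,S \right)} = \frac{b}{3}$
$\frac{1}{a{\left(-43,p{\left(-9,-8 \right)} \right)} - 607} = \frac{1}{\frac{1}{3} \left(-43\right) - 607} = \frac{1}{- \frac{43}{3} - 607} = \frac{1}{- \frac{1864}{3}} = - \frac{3}{1864}$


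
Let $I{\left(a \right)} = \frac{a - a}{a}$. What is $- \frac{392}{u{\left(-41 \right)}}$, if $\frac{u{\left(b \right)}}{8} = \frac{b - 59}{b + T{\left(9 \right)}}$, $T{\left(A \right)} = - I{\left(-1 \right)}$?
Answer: $- \frac{2009}{100} \approx -20.09$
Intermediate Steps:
$I{\left(a \right)} = 0$ ($I{\left(a \right)} = \frac{0}{a} = 0$)
$T{\left(A \right)} = 0$ ($T{\left(A \right)} = \left(-1\right) 0 = 0$)
$u{\left(b \right)} = \frac{8 \left(-59 + b\right)}{b}$ ($u{\left(b \right)} = 8 \frac{b - 59}{b + 0} = 8 \frac{-59 + b}{b} = \frac{8 \left(-59 + b\right)}{b}$)
$- \frac{392}{u{\left(-41 \right)}} = - \frac{392}{8 - \frac{472}{-41}} = - \frac{392}{8 - - \frac{472}{41}} = - \frac{392}{8 + \frac{472}{41}} = - \frac{392}{\frac{800}{41}} = \left(-392\right) \frac{41}{800} = - \frac{2009}{100}$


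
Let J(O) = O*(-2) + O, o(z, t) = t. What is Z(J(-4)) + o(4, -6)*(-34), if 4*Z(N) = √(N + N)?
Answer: 204 + √2/2 ≈ 204.71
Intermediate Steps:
J(O) = -O (J(O) = -2*O + O = -O)
Z(N) = √2*√N/4 (Z(N) = √(N + N)/4 = √(2*N)/4 = (√2*√N)/4 = √2*√N/4)
Z(J(-4)) + o(4, -6)*(-34) = √2*√(-1*(-4))/4 - 6*(-34) = √2*√4/4 + 204 = (¼)*√2*2 + 204 = √2/2 + 204 = 204 + √2/2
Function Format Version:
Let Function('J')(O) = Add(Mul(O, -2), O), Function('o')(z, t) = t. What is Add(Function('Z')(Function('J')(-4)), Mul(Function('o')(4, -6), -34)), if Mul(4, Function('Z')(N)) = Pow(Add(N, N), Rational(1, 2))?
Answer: Add(204, Mul(Rational(1, 2), Pow(2, Rational(1, 2)))) ≈ 204.71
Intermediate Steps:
Function('J')(O) = Mul(-1, O) (Function('J')(O) = Add(Mul(-2, O), O) = Mul(-1, O))
Function('Z')(N) = Mul(Rational(1, 4), Pow(2, Rational(1, 2)), Pow(N, Rational(1, 2))) (Function('Z')(N) = Mul(Rational(1, 4), Pow(Add(N, N), Rational(1, 2))) = Mul(Rational(1, 4), Pow(Mul(2, N), Rational(1, 2))) = Mul(Rational(1, 4), Mul(Pow(2, Rational(1, 2)), Pow(N, Rational(1, 2)))) = Mul(Rational(1, 4), Pow(2, Rational(1, 2)), Pow(N, Rational(1, 2))))
Add(Function('Z')(Function('J')(-4)), Mul(Function('o')(4, -6), -34)) = Add(Mul(Rational(1, 4), Pow(2, Rational(1, 2)), Pow(Mul(-1, -4), Rational(1, 2))), Mul(-6, -34)) = Add(Mul(Rational(1, 4), Pow(2, Rational(1, 2)), Pow(4, Rational(1, 2))), 204) = Add(Mul(Rational(1, 4), Pow(2, Rational(1, 2)), 2), 204) = Add(Mul(Rational(1, 2), Pow(2, Rational(1, 2))), 204) = Add(204, Mul(Rational(1, 2), Pow(2, Rational(1, 2))))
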